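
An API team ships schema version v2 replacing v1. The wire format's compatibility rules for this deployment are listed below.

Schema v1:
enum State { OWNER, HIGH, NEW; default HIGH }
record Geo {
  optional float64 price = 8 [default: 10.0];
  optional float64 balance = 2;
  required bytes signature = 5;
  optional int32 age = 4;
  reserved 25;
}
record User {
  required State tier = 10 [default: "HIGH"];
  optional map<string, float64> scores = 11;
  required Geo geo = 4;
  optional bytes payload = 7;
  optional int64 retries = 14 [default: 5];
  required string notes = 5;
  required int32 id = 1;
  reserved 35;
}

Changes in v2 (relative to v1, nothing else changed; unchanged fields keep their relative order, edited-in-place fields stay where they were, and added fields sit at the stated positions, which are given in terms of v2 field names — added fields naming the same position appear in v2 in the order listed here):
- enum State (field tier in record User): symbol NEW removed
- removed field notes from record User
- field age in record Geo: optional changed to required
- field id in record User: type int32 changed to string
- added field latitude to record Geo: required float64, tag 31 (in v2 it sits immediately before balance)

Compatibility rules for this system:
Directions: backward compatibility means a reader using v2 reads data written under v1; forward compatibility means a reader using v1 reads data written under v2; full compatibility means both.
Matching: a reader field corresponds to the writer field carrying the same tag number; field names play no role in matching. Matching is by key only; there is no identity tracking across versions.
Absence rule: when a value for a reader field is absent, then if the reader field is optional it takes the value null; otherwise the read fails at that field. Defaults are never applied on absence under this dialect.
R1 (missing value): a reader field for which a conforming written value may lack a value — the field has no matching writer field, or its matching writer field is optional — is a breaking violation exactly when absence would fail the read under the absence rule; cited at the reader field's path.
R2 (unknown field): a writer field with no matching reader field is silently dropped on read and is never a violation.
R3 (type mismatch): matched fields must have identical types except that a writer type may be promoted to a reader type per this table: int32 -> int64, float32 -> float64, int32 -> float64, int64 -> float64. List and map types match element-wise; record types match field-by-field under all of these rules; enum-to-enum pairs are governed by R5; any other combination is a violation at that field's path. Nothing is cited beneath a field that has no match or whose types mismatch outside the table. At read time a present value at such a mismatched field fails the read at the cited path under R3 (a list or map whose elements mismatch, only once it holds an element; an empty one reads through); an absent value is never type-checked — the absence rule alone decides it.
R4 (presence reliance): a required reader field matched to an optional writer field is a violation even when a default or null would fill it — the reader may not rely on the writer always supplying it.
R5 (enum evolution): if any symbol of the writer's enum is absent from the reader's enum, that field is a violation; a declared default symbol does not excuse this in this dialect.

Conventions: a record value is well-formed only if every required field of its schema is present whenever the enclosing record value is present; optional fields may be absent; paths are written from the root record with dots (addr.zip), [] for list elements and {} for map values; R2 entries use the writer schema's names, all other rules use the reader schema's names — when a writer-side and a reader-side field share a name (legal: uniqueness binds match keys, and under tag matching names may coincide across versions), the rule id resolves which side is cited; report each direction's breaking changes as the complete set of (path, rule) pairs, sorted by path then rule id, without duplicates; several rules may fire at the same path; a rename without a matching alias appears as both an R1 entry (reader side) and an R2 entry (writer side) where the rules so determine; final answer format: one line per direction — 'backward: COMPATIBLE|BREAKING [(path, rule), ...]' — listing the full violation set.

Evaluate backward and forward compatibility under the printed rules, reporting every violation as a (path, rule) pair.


the writer's type comes first in each User pair
backward on User — v2 reading data written by v1:
  tier: State -> State, writer required; from tier
  scores: map<string, float64> -> map<string, float64>, writer optional; from scores
  geo: Geo -> Geo, writer required; from geo
  payload: bytes -> bytes, writer optional; from payload
  retries: int64 -> int64, writer optional; from retries
  id: int32 -> string, writer required; from id
  notes (writer side), unknown to reader
  geo.price: float64 -> float64, writer optional; from geo.price
  no writer field matches reader geo.latitude
  geo.balance: float64 -> float64, writer optional; from geo.balance
  geo.signature: bytes -> bytes, writer required; from geo.signature
  geo.age: int32 -> int32, writer optional; from geo.age
  R1 fires at geo.age
  R4 fires at geo.age
  R1 fires at geo.latitude
  R3 fires at id
  R5 fires at tier
  backward on User therefore BREAKING (5)
forward on User — v1 reading data written by v2:
  tier: State -> State, writer required; from tier
  scores: map<string, float64> -> map<string, float64>, writer optional; from scores
  geo: Geo -> Geo, writer required; from geo
  payload: bytes -> bytes, writer optional; from payload
  retries: int64 -> int64, writer optional; from retries
  no writer field matches reader notes
  id: string -> int32, writer required; from id
  geo.price: float64 -> float64, writer optional; from geo.price
  geo.balance: float64 -> float64, writer optional; from geo.balance
  geo.signature: bytes -> bytes, writer required; from geo.signature
  geo.age: int32 -> int32, writer required; from geo.age
  geo.latitude (writer side), unknown to reader
  R3 fires at id
  R1 fires at notes
  forward on User therefore BREAKING (2)

backward: BREAKING [(geo.age, R1), (geo.age, R4), (geo.latitude, R1), (id, R3), (tier, R5)]; forward: BREAKING [(id, R3), (notes, R1)]


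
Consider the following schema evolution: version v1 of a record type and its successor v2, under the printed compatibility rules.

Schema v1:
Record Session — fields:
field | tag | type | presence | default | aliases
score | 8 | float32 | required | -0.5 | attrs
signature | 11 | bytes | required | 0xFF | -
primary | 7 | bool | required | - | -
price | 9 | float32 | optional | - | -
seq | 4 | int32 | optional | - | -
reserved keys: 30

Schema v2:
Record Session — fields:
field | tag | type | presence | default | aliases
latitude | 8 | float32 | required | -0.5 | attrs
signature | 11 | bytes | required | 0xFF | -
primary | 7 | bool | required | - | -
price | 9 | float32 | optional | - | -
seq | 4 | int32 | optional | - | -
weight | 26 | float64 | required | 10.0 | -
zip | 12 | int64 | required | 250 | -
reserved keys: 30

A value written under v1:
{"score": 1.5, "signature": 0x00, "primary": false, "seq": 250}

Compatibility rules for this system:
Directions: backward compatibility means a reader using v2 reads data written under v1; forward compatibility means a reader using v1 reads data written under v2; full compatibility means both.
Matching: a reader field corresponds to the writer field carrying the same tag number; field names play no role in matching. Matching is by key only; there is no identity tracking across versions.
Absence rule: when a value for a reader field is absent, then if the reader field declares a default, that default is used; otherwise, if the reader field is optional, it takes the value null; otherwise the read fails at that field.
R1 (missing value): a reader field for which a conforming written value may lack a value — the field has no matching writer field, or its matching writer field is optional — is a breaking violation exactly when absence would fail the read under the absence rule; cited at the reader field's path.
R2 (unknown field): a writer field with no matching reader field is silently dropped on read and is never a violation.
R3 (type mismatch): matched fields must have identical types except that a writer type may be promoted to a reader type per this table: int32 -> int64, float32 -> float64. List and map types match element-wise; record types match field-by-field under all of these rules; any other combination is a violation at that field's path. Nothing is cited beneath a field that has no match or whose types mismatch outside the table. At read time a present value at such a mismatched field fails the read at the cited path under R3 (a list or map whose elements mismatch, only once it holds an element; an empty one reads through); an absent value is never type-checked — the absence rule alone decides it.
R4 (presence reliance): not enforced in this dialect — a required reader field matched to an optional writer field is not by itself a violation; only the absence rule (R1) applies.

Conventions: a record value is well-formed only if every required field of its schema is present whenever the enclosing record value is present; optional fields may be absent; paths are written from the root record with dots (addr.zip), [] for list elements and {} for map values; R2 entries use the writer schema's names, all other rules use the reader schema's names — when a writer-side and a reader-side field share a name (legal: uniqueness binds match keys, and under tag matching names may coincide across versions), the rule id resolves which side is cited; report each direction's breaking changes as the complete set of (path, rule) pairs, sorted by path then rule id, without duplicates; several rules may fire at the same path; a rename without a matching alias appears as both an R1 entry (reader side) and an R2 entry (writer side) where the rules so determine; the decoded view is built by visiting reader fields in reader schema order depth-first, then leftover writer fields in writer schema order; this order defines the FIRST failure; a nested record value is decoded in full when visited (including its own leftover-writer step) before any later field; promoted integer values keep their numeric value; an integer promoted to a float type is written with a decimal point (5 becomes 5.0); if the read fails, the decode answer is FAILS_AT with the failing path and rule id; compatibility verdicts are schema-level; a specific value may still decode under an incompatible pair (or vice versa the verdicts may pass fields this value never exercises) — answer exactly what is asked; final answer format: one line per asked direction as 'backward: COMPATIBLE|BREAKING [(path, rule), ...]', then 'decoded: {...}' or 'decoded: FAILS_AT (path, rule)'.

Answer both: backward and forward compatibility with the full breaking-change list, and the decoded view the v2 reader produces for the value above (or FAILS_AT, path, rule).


backward: COMPATIBLE []; forward: COMPATIBLE []; decoded: {"latitude": 1.5, "signature": 0x00, "primary": false, "price": null, "seq": 250, "weight": 10.0, "zip": 250}

arrows below run writer -> reader for Session
checking backward for Session: reader v2 against writer v1:
  float32 -> float32, writer required: latitude aligns to score
  bytes -> bytes, writer required: signature aligns to signature
  bool -> bool, writer required: primary aligns to primary
  float32 -> float32, writer optional: price aligns to price
  int32 -> int32, writer optional: seq aligns to seq
  weight has no writer counterpart
  zip has no writer counterpart
  => backward verdict for Session: COMPATIBLE, no violations
checking forward for Session: reader v1 against writer v2:
  float32 -> float32, writer required: score aligns to latitude
  bytes -> bytes, writer required: signature aligns to signature
  bool -> bool, writer required: primary aligns to primary
  float32 -> float32, writer optional: price aligns to price
  int32 -> int32, writer optional: seq aligns to seq
  writer weight: unknown to reader
  writer zip: unknown to reader
  => forward verdict for Session: COMPATIBLE, no violations
decode (reader v2):
  latitude := 1.5 (from writer score)
  signature := 0x00
  primary := false
  price := null (missing; optional => null)
  seq := 250
  weight := 10.0 (missing; default applied)
  zip := 250 (missing; default applied)
  => decoded: {"latitude": 1.5, "signature": 0x00, "primary": false, "price": null, "seq": 250, "weight": 10.0, "zip": 250}


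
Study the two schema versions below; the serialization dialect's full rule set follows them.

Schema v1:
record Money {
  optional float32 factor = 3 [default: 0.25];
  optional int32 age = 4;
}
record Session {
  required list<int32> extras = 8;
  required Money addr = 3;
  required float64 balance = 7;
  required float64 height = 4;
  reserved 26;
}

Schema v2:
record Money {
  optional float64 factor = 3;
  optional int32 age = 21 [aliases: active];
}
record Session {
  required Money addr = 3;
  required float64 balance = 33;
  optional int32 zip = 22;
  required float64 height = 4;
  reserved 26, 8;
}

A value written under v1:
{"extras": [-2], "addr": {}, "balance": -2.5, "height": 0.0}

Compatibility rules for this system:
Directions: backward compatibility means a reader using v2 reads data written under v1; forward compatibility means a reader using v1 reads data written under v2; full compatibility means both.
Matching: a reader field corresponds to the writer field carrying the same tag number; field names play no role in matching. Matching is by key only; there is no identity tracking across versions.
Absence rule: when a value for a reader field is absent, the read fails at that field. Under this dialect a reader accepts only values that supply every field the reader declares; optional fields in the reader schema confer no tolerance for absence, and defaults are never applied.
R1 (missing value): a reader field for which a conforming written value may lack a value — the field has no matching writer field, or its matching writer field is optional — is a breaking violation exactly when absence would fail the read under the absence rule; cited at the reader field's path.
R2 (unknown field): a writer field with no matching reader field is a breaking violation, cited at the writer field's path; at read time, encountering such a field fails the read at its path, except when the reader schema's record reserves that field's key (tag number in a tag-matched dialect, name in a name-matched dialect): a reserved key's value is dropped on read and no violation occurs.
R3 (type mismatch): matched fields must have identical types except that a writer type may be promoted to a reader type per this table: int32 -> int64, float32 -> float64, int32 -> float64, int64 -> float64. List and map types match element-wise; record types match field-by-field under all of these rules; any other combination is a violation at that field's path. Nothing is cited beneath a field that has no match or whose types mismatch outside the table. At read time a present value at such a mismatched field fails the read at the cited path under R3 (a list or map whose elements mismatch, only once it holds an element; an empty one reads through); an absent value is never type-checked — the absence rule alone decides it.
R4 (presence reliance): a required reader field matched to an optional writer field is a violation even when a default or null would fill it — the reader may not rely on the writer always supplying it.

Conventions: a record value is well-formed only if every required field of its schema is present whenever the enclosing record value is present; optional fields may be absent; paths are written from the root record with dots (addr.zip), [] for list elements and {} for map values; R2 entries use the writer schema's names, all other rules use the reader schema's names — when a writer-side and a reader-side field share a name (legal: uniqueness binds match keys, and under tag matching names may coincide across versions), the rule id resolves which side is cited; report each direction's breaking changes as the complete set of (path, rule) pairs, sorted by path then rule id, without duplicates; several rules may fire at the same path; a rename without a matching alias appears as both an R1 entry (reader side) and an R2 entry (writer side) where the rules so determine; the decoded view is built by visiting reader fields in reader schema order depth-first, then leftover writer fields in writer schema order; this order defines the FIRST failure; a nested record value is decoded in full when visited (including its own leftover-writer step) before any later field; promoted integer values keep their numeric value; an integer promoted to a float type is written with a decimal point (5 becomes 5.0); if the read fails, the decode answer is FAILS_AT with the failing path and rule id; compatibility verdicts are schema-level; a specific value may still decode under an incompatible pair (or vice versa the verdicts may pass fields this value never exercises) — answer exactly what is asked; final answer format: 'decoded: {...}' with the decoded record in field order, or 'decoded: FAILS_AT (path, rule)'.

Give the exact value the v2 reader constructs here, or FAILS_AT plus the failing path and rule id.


decoded: FAILS_AT (addr.factor, R1)

the writer's type comes first in each Session pair
decoding the Session value with the v2 reader:
  read fails at addr.factor under R1 (no fill)
  => FAILS_AT (addr.factor, R1)
the other Session changes do not affect what is asked:
  removed field extras from record Session (its key 8 joins the reserved list) -> matters for Session compatibility verdicts, not for this value's decode
  added field zip to record Session: optional int32, tag 22 (in v2 it sits immediately before height) -> matters for Session compatibility verdicts, not for this value's decode
  field age in record Money: tag 4 changed to 21 -> matters for Session compatibility verdicts, not for this value's decode
  field balance in record Session: tag 7 changed to 33 -> matters for Session compatibility verdicts, not for this value's decode


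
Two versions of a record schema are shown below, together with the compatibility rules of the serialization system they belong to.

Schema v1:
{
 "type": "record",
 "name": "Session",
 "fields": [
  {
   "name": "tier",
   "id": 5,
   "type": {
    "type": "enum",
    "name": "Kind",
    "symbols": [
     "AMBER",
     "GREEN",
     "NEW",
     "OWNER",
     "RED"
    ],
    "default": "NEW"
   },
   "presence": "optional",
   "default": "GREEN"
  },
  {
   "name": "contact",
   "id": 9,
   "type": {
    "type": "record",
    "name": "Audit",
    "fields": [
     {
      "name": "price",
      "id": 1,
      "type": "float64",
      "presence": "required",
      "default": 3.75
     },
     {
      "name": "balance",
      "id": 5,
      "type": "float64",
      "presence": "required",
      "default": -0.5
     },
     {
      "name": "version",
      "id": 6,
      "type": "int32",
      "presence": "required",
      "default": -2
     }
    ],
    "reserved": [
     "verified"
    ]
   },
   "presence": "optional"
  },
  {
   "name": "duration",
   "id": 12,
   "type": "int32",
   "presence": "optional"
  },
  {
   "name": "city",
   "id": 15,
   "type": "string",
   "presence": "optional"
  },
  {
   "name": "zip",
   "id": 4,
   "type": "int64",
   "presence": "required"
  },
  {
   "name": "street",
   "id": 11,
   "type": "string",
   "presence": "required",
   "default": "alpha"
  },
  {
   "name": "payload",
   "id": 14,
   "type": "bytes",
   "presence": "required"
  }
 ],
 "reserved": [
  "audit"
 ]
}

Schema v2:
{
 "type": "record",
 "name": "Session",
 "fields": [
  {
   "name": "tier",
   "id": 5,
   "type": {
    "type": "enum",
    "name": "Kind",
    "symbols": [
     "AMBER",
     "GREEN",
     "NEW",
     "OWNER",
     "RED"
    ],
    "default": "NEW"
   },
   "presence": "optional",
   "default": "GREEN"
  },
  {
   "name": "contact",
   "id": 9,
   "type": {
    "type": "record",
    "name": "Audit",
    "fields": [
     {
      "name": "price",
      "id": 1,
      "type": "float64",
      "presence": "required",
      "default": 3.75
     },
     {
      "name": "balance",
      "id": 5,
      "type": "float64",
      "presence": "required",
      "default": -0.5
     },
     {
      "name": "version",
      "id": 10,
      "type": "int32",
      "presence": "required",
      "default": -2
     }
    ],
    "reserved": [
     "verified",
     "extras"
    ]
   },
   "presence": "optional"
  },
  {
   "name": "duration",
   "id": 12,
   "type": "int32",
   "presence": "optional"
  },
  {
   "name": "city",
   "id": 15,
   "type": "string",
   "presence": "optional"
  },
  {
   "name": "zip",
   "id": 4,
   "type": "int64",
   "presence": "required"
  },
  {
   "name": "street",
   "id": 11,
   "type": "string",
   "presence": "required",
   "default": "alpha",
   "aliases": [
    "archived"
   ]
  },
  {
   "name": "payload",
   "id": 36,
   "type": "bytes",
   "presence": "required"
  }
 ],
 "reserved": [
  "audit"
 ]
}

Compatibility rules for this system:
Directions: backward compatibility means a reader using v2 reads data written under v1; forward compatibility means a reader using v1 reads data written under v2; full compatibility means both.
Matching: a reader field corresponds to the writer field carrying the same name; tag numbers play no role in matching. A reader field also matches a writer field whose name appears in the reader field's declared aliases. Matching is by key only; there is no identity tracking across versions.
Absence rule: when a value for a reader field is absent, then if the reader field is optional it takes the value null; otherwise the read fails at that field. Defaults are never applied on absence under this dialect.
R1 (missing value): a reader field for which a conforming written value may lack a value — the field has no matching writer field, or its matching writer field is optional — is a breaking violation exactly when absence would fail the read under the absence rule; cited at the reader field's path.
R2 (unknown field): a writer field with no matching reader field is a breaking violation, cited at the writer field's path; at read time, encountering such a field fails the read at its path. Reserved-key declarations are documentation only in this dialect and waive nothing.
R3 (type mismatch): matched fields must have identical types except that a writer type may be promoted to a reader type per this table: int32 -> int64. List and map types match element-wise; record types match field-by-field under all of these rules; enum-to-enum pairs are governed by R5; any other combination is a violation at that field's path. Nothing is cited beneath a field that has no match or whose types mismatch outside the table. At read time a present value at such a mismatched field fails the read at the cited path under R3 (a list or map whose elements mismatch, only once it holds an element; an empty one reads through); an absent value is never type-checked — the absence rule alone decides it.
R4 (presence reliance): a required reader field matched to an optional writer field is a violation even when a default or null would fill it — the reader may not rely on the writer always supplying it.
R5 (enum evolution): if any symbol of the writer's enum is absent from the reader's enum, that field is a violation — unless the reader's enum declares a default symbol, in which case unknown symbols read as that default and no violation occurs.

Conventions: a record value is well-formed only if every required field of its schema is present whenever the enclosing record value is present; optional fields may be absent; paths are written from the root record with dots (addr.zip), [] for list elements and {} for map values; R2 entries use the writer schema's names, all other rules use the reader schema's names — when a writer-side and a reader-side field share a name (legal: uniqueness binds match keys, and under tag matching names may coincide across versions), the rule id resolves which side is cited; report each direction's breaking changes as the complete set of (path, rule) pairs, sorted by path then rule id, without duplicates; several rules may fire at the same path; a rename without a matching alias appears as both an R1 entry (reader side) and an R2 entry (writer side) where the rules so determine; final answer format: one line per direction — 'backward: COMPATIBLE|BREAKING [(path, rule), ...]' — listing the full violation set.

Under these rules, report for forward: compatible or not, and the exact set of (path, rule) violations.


the writer's type comes first in each Session pair
forward on Session — v1 reading data written by v2:
  tier <- tier (Kind -> Kind, writer optional)
  contact <- contact (Audit -> Audit, writer optional)
  duration <- duration (int32 -> int32, writer optional)
  city <- city (string -> string, writer optional)
  zip <- zip (int64 -> int64, writer required)
  street <- street (string -> string, writer required)
  payload <- payload (bytes -> bytes, writer required)
  contact.price <- contact.price (float64 -> float64, writer required)
  contact.balance <- contact.balance (float64 -> float64, writer required)
  contact.version <- contact.version (int32 -> int32, writer required)
  => forward verdict for Session: COMPATIBLE, no violations
ruling out the remaining Session differences:
  field payload in record Session: tag 14 changed to 36 -> no rule fires on it in Session's dialect; the asked verdict holds
  field version in record Audit: tag 6 changed to 10 -> no rule fires on it in Session's dialect; the asked verdict holds

forward: COMPATIBLE []


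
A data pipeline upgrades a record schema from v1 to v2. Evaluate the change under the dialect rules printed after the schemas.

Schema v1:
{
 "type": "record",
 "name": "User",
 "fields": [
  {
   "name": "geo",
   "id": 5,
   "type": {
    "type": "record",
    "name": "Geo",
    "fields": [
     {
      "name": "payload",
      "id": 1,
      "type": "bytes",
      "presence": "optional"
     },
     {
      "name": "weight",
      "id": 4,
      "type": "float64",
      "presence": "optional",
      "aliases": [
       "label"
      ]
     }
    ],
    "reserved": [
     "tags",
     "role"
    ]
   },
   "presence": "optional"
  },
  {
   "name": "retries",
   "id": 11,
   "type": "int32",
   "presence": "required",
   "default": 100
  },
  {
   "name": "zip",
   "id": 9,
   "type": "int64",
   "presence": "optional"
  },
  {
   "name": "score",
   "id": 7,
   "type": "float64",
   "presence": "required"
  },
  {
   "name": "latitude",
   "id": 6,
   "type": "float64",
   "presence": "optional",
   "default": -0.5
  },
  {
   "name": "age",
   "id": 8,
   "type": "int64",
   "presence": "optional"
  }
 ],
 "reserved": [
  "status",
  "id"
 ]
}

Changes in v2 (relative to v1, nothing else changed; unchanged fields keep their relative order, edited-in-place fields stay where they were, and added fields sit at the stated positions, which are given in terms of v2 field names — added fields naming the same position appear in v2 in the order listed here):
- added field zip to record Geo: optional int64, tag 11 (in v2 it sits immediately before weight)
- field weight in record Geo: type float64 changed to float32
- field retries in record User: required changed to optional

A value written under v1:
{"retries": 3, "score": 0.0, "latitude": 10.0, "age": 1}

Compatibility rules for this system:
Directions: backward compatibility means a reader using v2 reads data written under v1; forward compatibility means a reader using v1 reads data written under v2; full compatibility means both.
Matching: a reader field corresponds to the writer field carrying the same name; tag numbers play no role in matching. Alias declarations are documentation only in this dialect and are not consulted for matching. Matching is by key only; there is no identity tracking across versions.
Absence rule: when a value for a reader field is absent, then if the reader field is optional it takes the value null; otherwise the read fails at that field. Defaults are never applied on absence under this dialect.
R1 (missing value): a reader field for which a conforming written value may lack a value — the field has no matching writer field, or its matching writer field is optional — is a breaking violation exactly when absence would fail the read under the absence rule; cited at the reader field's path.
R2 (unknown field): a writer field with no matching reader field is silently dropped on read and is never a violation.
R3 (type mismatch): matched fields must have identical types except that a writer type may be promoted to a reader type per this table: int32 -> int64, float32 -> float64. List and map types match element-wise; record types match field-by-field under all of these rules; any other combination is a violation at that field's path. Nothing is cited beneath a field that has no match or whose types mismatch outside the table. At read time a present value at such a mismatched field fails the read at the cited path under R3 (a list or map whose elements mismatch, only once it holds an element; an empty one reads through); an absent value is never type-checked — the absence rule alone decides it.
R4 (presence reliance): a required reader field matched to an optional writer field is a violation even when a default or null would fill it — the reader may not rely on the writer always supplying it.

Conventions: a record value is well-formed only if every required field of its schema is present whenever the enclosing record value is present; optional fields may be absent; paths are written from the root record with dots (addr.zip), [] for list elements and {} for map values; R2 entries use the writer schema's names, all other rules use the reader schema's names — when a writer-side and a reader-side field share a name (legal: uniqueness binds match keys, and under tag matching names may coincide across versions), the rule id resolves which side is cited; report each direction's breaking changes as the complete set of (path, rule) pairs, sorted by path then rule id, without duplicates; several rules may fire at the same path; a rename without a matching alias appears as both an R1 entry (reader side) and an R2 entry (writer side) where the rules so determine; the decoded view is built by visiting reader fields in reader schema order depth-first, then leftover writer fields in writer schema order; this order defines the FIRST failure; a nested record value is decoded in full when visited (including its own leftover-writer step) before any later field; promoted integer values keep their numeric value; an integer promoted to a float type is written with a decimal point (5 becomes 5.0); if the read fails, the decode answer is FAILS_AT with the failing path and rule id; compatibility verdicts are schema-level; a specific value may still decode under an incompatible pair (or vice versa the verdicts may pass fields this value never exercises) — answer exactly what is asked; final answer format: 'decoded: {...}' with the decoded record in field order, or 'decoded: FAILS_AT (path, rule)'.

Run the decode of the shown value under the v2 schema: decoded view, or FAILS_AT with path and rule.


each type pair in User: writer, then reader
decode (reader v2):
  geo := null (absent, optional -> null)
  retries := 3
  zip := null (absent, optional -> null)
  score := 0.0
  latitude := 10.0
  age := 1
  => decoded: {"geo": null, "retries": 3, "zip": null, "score": 0.0, "latitude": 10.0, "age": 1}
the rest of the User diff is inert for this question:
  added field zip to record Geo: optional int64, tag 11 (in v2 it sits immediately before weight) -> fires no rule on User under this dialect and leaves the result unchanged
  field weight in record Geo: type float64 changed to float32 -> shifts the User verdicts, not this decode
  field retries in record User: required changed to optional -> shifts the User verdicts, not this decode

decoded: {"geo": null, "retries": 3, "zip": null, "score": 0.0, "latitude": 10.0, "age": 1}


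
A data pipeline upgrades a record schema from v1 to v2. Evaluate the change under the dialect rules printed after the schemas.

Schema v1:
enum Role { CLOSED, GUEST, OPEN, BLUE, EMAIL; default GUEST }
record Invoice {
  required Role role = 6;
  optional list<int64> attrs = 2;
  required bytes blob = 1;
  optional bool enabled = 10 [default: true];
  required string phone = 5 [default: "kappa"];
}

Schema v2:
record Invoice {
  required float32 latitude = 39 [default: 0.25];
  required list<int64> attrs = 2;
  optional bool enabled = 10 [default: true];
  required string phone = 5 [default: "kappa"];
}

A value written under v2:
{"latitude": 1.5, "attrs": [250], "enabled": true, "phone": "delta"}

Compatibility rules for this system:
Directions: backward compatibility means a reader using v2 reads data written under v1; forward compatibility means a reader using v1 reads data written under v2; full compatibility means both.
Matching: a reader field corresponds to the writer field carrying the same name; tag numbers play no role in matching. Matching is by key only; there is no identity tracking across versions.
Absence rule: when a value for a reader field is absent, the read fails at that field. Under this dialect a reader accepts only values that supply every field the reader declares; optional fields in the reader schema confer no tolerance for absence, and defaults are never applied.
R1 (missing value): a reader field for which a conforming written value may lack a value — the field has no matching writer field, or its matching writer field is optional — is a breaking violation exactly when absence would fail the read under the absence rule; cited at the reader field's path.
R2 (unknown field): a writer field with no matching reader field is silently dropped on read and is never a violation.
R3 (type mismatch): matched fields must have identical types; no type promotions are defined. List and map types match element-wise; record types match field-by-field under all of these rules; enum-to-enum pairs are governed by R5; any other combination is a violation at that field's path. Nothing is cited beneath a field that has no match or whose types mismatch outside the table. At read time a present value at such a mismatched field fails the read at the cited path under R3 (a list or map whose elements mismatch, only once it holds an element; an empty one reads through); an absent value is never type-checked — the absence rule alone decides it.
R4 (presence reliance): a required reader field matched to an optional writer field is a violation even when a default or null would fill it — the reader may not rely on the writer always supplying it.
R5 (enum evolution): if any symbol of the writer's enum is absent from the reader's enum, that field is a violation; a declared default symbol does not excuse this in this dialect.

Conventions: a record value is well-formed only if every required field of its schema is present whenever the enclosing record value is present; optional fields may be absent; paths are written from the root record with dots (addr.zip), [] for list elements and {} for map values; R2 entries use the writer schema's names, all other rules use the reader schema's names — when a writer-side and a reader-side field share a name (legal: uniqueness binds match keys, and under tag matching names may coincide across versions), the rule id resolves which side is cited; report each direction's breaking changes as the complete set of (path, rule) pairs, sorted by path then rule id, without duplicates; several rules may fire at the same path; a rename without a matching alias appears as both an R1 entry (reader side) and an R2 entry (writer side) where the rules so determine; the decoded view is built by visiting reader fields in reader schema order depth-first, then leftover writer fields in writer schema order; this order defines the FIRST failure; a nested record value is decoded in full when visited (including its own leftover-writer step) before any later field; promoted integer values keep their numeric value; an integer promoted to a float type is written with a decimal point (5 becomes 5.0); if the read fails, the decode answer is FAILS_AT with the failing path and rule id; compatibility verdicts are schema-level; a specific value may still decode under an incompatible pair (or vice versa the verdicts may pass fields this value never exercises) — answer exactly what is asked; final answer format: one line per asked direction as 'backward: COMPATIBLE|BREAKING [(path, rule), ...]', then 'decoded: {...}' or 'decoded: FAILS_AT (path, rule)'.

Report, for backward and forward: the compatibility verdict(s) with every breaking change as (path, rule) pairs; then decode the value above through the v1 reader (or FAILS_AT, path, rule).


backward: BREAKING [(attrs, R1), (attrs, R4), (enabled, R1), (latitude, R1)]; forward: BREAKING [(blob, R1), (enabled, R1), (role, R1)]; decoded: FAILS_AT (role, R1)

each type pair in Invoice: writer, then reader
backward on Invoice — v2 reading data written by v1:
  latitude has no writer counterpart
  attrs: paired with writer attrs (list<int64> -> list<int64>; writer optional)
  enabled: paired with writer enabled (bool -> bool; writer optional)
  phone: paired with writer phone (string -> string; writer required)
  role (writer side), unknown to reader
  blob (writer side), unknown to reader
  R1 fires at attrs
  R4 fires at attrs
  R1 fires at enabled
  R1 fires at latitude
  => 4 violation(s): backward is BREAKING for Invoice
forward on Invoice — v1 reading data written by v2:
  role has no writer counterpart
  attrs: paired with writer attrs (list<int64> -> list<int64>; writer required)
  blob has no writer counterpart
  enabled: paired with writer enabled (bool -> bool; writer optional)
  phone: paired with writer phone (string -> string; writer required)
  latitude (writer side), unknown to reader
  R1 fires at blob
  R1 fires at enabled
  R1 fires at role
  => 3 violation(s): forward is BREAKING for Invoice
decode (reader v1):
  read fails at role under R1 (no fill)
  => FAILS_AT (role, R1)


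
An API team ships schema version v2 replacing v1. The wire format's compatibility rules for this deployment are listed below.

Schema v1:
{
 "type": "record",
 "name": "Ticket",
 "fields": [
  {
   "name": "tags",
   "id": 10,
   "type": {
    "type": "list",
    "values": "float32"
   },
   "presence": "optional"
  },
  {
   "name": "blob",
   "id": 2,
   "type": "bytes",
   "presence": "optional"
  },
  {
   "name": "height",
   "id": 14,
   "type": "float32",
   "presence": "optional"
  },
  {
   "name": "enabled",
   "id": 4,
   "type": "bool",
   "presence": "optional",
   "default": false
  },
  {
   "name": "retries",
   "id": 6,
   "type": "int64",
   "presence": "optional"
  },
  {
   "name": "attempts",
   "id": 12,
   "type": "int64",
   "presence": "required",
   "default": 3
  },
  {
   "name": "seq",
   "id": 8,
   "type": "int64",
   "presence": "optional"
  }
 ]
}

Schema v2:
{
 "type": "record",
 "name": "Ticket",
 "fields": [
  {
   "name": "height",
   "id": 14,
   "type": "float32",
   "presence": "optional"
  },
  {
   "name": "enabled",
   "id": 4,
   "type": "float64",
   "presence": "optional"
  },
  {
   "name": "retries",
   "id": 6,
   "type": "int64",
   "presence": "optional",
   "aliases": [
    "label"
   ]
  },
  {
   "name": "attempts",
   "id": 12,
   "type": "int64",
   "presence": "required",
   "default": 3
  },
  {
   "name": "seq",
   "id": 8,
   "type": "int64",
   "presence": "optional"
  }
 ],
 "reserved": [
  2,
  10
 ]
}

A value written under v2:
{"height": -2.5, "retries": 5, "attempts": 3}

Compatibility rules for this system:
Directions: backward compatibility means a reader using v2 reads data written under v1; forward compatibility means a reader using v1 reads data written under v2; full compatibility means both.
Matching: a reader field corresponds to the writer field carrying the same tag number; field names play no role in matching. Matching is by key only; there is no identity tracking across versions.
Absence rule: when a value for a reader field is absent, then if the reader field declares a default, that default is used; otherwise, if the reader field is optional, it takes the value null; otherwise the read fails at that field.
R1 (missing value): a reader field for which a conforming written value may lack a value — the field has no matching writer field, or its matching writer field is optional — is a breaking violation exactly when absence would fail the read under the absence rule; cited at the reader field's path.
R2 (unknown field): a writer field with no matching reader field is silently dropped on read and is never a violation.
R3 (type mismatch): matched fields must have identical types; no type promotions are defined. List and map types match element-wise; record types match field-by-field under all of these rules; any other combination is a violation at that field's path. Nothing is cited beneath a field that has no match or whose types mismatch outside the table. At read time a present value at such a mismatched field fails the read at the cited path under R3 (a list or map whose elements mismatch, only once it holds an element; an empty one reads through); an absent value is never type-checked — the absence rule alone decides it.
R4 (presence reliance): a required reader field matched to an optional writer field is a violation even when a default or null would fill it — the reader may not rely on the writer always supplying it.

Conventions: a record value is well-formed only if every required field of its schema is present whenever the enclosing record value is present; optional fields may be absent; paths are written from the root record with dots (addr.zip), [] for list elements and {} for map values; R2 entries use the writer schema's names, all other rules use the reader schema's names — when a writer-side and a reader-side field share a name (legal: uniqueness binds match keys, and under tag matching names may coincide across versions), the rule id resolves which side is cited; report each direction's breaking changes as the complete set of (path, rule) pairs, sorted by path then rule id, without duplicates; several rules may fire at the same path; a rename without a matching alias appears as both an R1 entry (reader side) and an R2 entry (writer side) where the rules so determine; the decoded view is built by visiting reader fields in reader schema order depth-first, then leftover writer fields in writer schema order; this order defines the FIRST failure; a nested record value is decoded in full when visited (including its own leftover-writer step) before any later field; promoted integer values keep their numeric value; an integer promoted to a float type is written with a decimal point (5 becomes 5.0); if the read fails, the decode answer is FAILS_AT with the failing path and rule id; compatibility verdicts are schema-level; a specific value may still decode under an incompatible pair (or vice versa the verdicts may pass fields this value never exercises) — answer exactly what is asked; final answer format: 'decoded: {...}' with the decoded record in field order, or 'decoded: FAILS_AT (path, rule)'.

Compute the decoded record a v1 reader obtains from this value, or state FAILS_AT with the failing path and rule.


in Ticket below, arrows point writer -> reader
migrating the Ticket value to v1:
  tags := null (not supplied -> null)
  blob := null (not supplied -> null)
  height := -2.5
  enabled := false (no value, default fills)
  retries := 5
  attempts := 3
  seq := null (not supplied -> null)
  => decoded: {"tags": null, "blob": null, "height": -2.5, "enabled": false, "retries": 5, "attempts": 3, "seq": null}
checking off the Ticket differences that do not matter here:
  removed field blob from record Ticket (its key 2 joins the reserved list) -> no rule fires on it and the decoded Ticket view is identical with or without it
  field enabled in record Ticket: type bool changed to float64 (its default is dropped) -> changes Ticket's schema-level verdicts only — the decode of this value is the same
  removed field tags from record Ticket (its key 10 joins the reserved list) -> no rule fires on it and the decoded Ticket view is identical with or without it

decoded: {"tags": null, "blob": null, "height": -2.5, "enabled": false, "retries": 5, "attempts": 3, "seq": null}
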